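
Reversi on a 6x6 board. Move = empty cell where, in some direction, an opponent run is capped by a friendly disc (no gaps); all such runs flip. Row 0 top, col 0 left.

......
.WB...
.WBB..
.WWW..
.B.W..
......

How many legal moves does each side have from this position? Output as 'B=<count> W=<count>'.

-- B to move --
(0,0): flips 1 -> legal
(0,1): flips 3 -> legal
(0,2): no bracket -> illegal
(1,0): flips 1 -> legal
(2,0): flips 1 -> legal
(2,4): no bracket -> illegal
(3,0): flips 1 -> legal
(3,4): no bracket -> illegal
(4,0): flips 1 -> legal
(4,2): flips 1 -> legal
(4,4): flips 1 -> legal
(5,2): no bracket -> illegal
(5,3): flips 2 -> legal
(5,4): no bracket -> illegal
B mobility = 9
-- W to move --
(0,1): no bracket -> illegal
(0,2): flips 2 -> legal
(0,3): flips 1 -> legal
(1,3): flips 3 -> legal
(1,4): flips 1 -> legal
(2,4): flips 2 -> legal
(3,0): no bracket -> illegal
(3,4): no bracket -> illegal
(4,0): no bracket -> illegal
(4,2): no bracket -> illegal
(5,0): flips 1 -> legal
(5,1): flips 1 -> legal
(5,2): no bracket -> illegal
W mobility = 7

Answer: B=9 W=7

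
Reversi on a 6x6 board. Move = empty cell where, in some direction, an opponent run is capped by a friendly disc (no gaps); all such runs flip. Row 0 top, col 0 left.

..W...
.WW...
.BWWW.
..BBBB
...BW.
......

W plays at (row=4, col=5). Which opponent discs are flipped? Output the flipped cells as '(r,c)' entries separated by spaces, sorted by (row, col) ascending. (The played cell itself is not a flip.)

Answer: (3,4)

Derivation:
Dir NW: opp run (3,4) capped by W -> flip
Dir N: opp run (3,5), next='.' -> no flip
Dir NE: edge -> no flip
Dir W: first cell 'W' (not opp) -> no flip
Dir E: edge -> no flip
Dir SW: first cell '.' (not opp) -> no flip
Dir S: first cell '.' (not opp) -> no flip
Dir SE: edge -> no flip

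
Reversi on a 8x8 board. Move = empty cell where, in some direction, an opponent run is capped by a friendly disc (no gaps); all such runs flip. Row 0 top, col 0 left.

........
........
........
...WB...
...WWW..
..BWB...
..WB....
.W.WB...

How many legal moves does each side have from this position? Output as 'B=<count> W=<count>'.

-- B to move --
(2,2): no bracket -> illegal
(2,3): flips 3 -> legal
(2,4): no bracket -> illegal
(3,2): flips 2 -> legal
(3,5): no bracket -> illegal
(3,6): flips 1 -> legal
(4,2): no bracket -> illegal
(4,6): no bracket -> illegal
(5,1): no bracket -> illegal
(5,5): no bracket -> illegal
(5,6): flips 1 -> legal
(6,0): no bracket -> illegal
(6,1): flips 1 -> legal
(6,4): no bracket -> illegal
(7,0): no bracket -> illegal
(7,2): flips 2 -> legal
B mobility = 6
-- W to move --
(2,3): flips 1 -> legal
(2,4): flips 1 -> legal
(2,5): flips 1 -> legal
(3,5): flips 1 -> legal
(4,1): no bracket -> illegal
(4,2): flips 1 -> legal
(5,1): flips 1 -> legal
(5,5): flips 1 -> legal
(6,1): flips 1 -> legal
(6,4): flips 2 -> legal
(6,5): flips 1 -> legal
(7,2): flips 2 -> legal
(7,5): flips 1 -> legal
W mobility = 12

Answer: B=6 W=12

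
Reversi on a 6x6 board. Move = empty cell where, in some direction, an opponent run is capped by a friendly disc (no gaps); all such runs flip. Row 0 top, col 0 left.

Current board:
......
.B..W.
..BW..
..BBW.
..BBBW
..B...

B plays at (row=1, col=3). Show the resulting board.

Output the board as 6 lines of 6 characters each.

Place B at (1,3); scan 8 dirs for brackets.
Dir NW: first cell '.' (not opp) -> no flip
Dir N: first cell '.' (not opp) -> no flip
Dir NE: first cell '.' (not opp) -> no flip
Dir W: first cell '.' (not opp) -> no flip
Dir E: opp run (1,4), next='.' -> no flip
Dir SW: first cell 'B' (not opp) -> no flip
Dir S: opp run (2,3) capped by B -> flip
Dir SE: first cell '.' (not opp) -> no flip
All flips: (2,3)

Answer: ......
.B.BW.
..BB..
..BBW.
..BBBW
..B...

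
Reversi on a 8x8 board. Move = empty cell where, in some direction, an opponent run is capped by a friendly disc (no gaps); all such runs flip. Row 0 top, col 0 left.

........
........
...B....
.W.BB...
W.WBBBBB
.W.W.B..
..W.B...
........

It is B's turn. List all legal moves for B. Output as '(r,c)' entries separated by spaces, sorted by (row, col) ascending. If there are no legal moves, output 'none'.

(2,0): flips 3 -> legal
(2,1): no bracket -> illegal
(2,2): no bracket -> illegal
(3,0): no bracket -> illegal
(3,2): no bracket -> illegal
(4,1): flips 1 -> legal
(5,0): no bracket -> illegal
(5,2): no bracket -> illegal
(5,4): no bracket -> illegal
(6,0): flips 2 -> legal
(6,1): no bracket -> illegal
(6,3): flips 1 -> legal
(7,1): flips 2 -> legal
(7,2): no bracket -> illegal
(7,3): no bracket -> illegal

Answer: (2,0) (4,1) (6,0) (6,3) (7,1)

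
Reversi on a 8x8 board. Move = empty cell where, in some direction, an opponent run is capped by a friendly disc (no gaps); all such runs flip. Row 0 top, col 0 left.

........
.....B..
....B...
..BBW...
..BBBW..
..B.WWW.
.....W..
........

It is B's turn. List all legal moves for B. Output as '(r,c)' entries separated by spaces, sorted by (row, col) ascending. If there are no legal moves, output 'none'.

(2,3): no bracket -> illegal
(2,5): flips 1 -> legal
(3,5): flips 1 -> legal
(3,6): no bracket -> illegal
(4,6): flips 1 -> legal
(4,7): no bracket -> illegal
(5,3): no bracket -> illegal
(5,7): no bracket -> illegal
(6,3): no bracket -> illegal
(6,4): flips 1 -> legal
(6,6): flips 1 -> legal
(6,7): no bracket -> illegal
(7,4): no bracket -> illegal
(7,5): no bracket -> illegal
(7,6): flips 2 -> legal

Answer: (2,5) (3,5) (4,6) (6,4) (6,6) (7,6)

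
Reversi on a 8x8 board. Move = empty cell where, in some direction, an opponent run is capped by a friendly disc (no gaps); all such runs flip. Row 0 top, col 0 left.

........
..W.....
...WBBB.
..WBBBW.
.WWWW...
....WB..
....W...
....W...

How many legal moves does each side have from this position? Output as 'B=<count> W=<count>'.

Answer: B=11 W=10

Derivation:
-- B to move --
(0,1): flips 2 -> legal
(0,2): no bracket -> illegal
(0,3): no bracket -> illegal
(1,1): no bracket -> illegal
(1,3): flips 1 -> legal
(1,4): no bracket -> illegal
(2,1): no bracket -> illegal
(2,2): flips 1 -> legal
(2,7): no bracket -> illegal
(3,0): no bracket -> illegal
(3,1): flips 1 -> legal
(3,7): flips 1 -> legal
(4,0): no bracket -> illegal
(4,5): no bracket -> illegal
(4,6): flips 1 -> legal
(4,7): flips 1 -> legal
(5,0): no bracket -> illegal
(5,1): flips 1 -> legal
(5,2): flips 1 -> legal
(5,3): flips 3 -> legal
(6,3): no bracket -> illegal
(6,5): no bracket -> illegal
(7,3): flips 1 -> legal
(7,5): no bracket -> illegal
B mobility = 11
-- W to move --
(1,3): no bracket -> illegal
(1,4): flips 3 -> legal
(1,5): flips 2 -> legal
(1,6): flips 3 -> legal
(1,7): flips 2 -> legal
(2,2): flips 1 -> legal
(2,7): flips 3 -> legal
(3,7): no bracket -> illegal
(4,5): flips 1 -> legal
(4,6): flips 1 -> legal
(5,6): flips 1 -> legal
(6,5): no bracket -> illegal
(6,6): flips 1 -> legal
W mobility = 10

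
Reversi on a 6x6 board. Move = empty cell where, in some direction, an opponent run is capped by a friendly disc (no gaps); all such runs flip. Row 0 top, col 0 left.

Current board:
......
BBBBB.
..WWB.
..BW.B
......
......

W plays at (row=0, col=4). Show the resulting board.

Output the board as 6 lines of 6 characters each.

Answer: ....W.
BBBWB.
..WWB.
..BW.B
......
......

Derivation:
Place W at (0,4); scan 8 dirs for brackets.
Dir NW: edge -> no flip
Dir N: edge -> no flip
Dir NE: edge -> no flip
Dir W: first cell '.' (not opp) -> no flip
Dir E: first cell '.' (not opp) -> no flip
Dir SW: opp run (1,3) capped by W -> flip
Dir S: opp run (1,4) (2,4), next='.' -> no flip
Dir SE: first cell '.' (not opp) -> no flip
All flips: (1,3)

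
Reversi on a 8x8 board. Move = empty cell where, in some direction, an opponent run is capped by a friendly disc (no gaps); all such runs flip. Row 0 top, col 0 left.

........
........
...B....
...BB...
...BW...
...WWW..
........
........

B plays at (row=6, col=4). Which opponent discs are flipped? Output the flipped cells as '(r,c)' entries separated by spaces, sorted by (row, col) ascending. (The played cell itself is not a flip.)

Dir NW: opp run (5,3), next='.' -> no flip
Dir N: opp run (5,4) (4,4) capped by B -> flip
Dir NE: opp run (5,5), next='.' -> no flip
Dir W: first cell '.' (not opp) -> no flip
Dir E: first cell '.' (not opp) -> no flip
Dir SW: first cell '.' (not opp) -> no flip
Dir S: first cell '.' (not opp) -> no flip
Dir SE: first cell '.' (not opp) -> no flip

Answer: (4,4) (5,4)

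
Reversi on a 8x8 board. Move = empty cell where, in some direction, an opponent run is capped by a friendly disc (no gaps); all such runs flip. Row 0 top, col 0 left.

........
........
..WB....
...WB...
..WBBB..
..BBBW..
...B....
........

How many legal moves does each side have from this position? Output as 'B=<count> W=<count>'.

Answer: B=8 W=8

Derivation:
-- B to move --
(1,1): flips 2 -> legal
(1,2): no bracket -> illegal
(1,3): no bracket -> illegal
(2,1): flips 1 -> legal
(2,4): no bracket -> illegal
(3,1): flips 1 -> legal
(3,2): flips 2 -> legal
(4,1): flips 1 -> legal
(4,6): no bracket -> illegal
(5,1): no bracket -> illegal
(5,6): flips 1 -> legal
(6,4): no bracket -> illegal
(6,5): flips 1 -> legal
(6,6): flips 1 -> legal
B mobility = 8
-- W to move --
(1,2): no bracket -> illegal
(1,3): flips 1 -> legal
(1,4): no bracket -> illegal
(2,4): flips 1 -> legal
(2,5): no bracket -> illegal
(3,2): no bracket -> illegal
(3,5): flips 2 -> legal
(3,6): no bracket -> illegal
(4,1): no bracket -> illegal
(4,6): flips 3 -> legal
(5,1): flips 3 -> legal
(5,6): no bracket -> illegal
(6,1): no bracket -> illegal
(6,2): flips 1 -> legal
(6,4): flips 1 -> legal
(6,5): no bracket -> illegal
(7,2): no bracket -> illegal
(7,3): flips 3 -> legal
(7,4): no bracket -> illegal
W mobility = 8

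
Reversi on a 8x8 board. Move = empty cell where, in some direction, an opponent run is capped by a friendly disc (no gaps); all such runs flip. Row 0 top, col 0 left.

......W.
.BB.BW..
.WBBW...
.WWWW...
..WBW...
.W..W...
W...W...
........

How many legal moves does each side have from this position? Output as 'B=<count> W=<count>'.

Answer: B=12 W=9

Derivation:
-- B to move --
(0,4): no bracket -> illegal
(0,5): no bracket -> illegal
(0,7): no bracket -> illegal
(1,0): flips 2 -> legal
(1,3): no bracket -> illegal
(1,6): flips 1 -> legal
(1,7): no bracket -> illegal
(2,0): flips 1 -> legal
(2,5): flips 2 -> legal
(2,6): no bracket -> illegal
(3,0): flips 1 -> legal
(3,5): no bracket -> illegal
(4,0): flips 1 -> legal
(4,1): flips 4 -> legal
(4,5): flips 2 -> legal
(5,0): no bracket -> illegal
(5,2): flips 2 -> legal
(5,3): no bracket -> illegal
(5,5): flips 2 -> legal
(6,1): no bracket -> illegal
(6,2): no bracket -> illegal
(6,3): no bracket -> illegal
(6,5): flips 1 -> legal
(7,0): no bracket -> illegal
(7,1): no bracket -> illegal
(7,3): no bracket -> illegal
(7,4): flips 5 -> legal
(7,5): no bracket -> illegal
B mobility = 12
-- W to move --
(0,0): flips 2 -> legal
(0,1): flips 3 -> legal
(0,2): flips 2 -> legal
(0,3): flips 1 -> legal
(0,4): flips 1 -> legal
(0,5): flips 2 -> legal
(1,0): no bracket -> illegal
(1,3): flips 3 -> legal
(2,0): no bracket -> illegal
(2,5): no bracket -> illegal
(5,2): flips 1 -> legal
(5,3): flips 1 -> legal
W mobility = 9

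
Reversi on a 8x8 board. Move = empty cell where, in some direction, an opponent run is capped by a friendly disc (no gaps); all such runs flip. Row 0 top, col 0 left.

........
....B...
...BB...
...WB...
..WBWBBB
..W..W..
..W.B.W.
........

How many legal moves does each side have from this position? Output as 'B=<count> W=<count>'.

Answer: B=6 W=8

Derivation:
-- B to move --
(2,2): no bracket -> illegal
(3,1): no bracket -> illegal
(3,2): flips 1 -> legal
(3,5): no bracket -> illegal
(4,1): flips 1 -> legal
(5,1): flips 2 -> legal
(5,3): no bracket -> illegal
(5,4): flips 1 -> legal
(5,6): no bracket -> illegal
(5,7): no bracket -> illegal
(6,1): flips 1 -> legal
(6,3): no bracket -> illegal
(6,5): flips 1 -> legal
(6,7): no bracket -> illegal
(7,1): no bracket -> illegal
(7,2): no bracket -> illegal
(7,3): no bracket -> illegal
(7,5): no bracket -> illegal
(7,6): no bracket -> illegal
(7,7): no bracket -> illegal
B mobility = 6
-- W to move --
(0,3): no bracket -> illegal
(0,4): flips 3 -> legal
(0,5): no bracket -> illegal
(1,2): no bracket -> illegal
(1,3): flips 1 -> legal
(1,5): flips 1 -> legal
(2,2): no bracket -> illegal
(2,5): flips 2 -> legal
(3,2): no bracket -> illegal
(3,5): flips 2 -> legal
(3,6): no bracket -> illegal
(3,7): flips 1 -> legal
(5,3): flips 1 -> legal
(5,4): no bracket -> illegal
(5,6): no bracket -> illegal
(5,7): no bracket -> illegal
(6,3): no bracket -> illegal
(6,5): no bracket -> illegal
(7,3): flips 1 -> legal
(7,4): no bracket -> illegal
(7,5): no bracket -> illegal
W mobility = 8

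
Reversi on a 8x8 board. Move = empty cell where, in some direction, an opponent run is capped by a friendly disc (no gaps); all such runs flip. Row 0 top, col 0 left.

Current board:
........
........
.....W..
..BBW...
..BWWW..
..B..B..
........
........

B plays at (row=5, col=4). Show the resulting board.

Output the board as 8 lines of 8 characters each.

Place B at (5,4); scan 8 dirs for brackets.
Dir NW: opp run (4,3) capped by B -> flip
Dir N: opp run (4,4) (3,4), next='.' -> no flip
Dir NE: opp run (4,5), next='.' -> no flip
Dir W: first cell '.' (not opp) -> no flip
Dir E: first cell 'B' (not opp) -> no flip
Dir SW: first cell '.' (not opp) -> no flip
Dir S: first cell '.' (not opp) -> no flip
Dir SE: first cell '.' (not opp) -> no flip
All flips: (4,3)

Answer: ........
........
.....W..
..BBW...
..BBWW..
..B.BB..
........
........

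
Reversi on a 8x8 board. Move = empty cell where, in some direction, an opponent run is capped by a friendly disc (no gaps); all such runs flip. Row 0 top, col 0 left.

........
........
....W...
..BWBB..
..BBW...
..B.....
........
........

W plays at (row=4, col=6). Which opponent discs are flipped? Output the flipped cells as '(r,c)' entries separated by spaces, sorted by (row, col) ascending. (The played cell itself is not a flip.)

Answer: (3,5)

Derivation:
Dir NW: opp run (3,5) capped by W -> flip
Dir N: first cell '.' (not opp) -> no flip
Dir NE: first cell '.' (not opp) -> no flip
Dir W: first cell '.' (not opp) -> no flip
Dir E: first cell '.' (not opp) -> no flip
Dir SW: first cell '.' (not opp) -> no flip
Dir S: first cell '.' (not opp) -> no flip
Dir SE: first cell '.' (not opp) -> no flip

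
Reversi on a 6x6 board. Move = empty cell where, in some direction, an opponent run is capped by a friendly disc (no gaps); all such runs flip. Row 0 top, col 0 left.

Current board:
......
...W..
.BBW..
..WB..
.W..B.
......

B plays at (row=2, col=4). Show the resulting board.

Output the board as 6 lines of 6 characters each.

Place B at (2,4); scan 8 dirs for brackets.
Dir NW: opp run (1,3), next='.' -> no flip
Dir N: first cell '.' (not opp) -> no flip
Dir NE: first cell '.' (not opp) -> no flip
Dir W: opp run (2,3) capped by B -> flip
Dir E: first cell '.' (not opp) -> no flip
Dir SW: first cell 'B' (not opp) -> no flip
Dir S: first cell '.' (not opp) -> no flip
Dir SE: first cell '.' (not opp) -> no flip
All flips: (2,3)

Answer: ......
...W..
.BBBB.
..WB..
.W..B.
......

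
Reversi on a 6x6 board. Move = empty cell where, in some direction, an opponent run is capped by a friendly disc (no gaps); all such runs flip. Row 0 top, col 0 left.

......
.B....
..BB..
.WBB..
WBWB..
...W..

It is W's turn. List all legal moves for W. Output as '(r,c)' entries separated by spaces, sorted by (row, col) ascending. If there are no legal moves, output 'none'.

(0,0): no bracket -> illegal
(0,1): no bracket -> illegal
(0,2): no bracket -> illegal
(1,0): no bracket -> illegal
(1,2): flips 2 -> legal
(1,3): flips 4 -> legal
(1,4): no bracket -> illegal
(2,0): no bracket -> illegal
(2,1): no bracket -> illegal
(2,4): flips 1 -> legal
(3,0): no bracket -> illegal
(3,4): flips 2 -> legal
(4,4): flips 1 -> legal
(5,0): no bracket -> illegal
(5,1): flips 1 -> legal
(5,2): no bracket -> illegal
(5,4): no bracket -> illegal

Answer: (1,2) (1,3) (2,4) (3,4) (4,4) (5,1)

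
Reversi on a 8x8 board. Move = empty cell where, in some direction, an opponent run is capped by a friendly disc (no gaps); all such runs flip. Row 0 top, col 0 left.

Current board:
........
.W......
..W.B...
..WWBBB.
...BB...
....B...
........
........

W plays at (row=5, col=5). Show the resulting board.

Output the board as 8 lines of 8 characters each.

Place W at (5,5); scan 8 dirs for brackets.
Dir NW: opp run (4,4) capped by W -> flip
Dir N: first cell '.' (not opp) -> no flip
Dir NE: first cell '.' (not opp) -> no flip
Dir W: opp run (5,4), next='.' -> no flip
Dir E: first cell '.' (not opp) -> no flip
Dir SW: first cell '.' (not opp) -> no flip
Dir S: first cell '.' (not opp) -> no flip
Dir SE: first cell '.' (not opp) -> no flip
All flips: (4,4)

Answer: ........
.W......
..W.B...
..WWBBB.
...BW...
....BW..
........
........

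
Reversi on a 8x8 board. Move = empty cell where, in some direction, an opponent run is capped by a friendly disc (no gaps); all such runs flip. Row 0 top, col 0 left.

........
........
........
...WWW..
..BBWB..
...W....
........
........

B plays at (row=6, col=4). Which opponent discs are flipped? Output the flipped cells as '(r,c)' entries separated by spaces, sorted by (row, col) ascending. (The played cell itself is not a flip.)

Dir NW: opp run (5,3) capped by B -> flip
Dir N: first cell '.' (not opp) -> no flip
Dir NE: first cell '.' (not opp) -> no flip
Dir W: first cell '.' (not opp) -> no flip
Dir E: first cell '.' (not opp) -> no flip
Dir SW: first cell '.' (not opp) -> no flip
Dir S: first cell '.' (not opp) -> no flip
Dir SE: first cell '.' (not opp) -> no flip

Answer: (5,3)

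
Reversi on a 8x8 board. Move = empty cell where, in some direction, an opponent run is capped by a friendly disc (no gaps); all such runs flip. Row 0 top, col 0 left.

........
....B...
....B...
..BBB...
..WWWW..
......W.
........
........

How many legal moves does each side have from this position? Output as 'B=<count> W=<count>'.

Answer: B=6 W=6

Derivation:
-- B to move --
(3,1): no bracket -> illegal
(3,5): no bracket -> illegal
(3,6): no bracket -> illegal
(4,1): no bracket -> illegal
(4,6): no bracket -> illegal
(4,7): no bracket -> illegal
(5,1): flips 1 -> legal
(5,2): flips 2 -> legal
(5,3): flips 1 -> legal
(5,4): flips 2 -> legal
(5,5): flips 1 -> legal
(5,7): no bracket -> illegal
(6,5): no bracket -> illegal
(6,6): no bracket -> illegal
(6,7): flips 2 -> legal
B mobility = 6
-- W to move --
(0,3): no bracket -> illegal
(0,4): flips 3 -> legal
(0,5): no bracket -> illegal
(1,3): no bracket -> illegal
(1,5): flips 2 -> legal
(2,1): flips 1 -> legal
(2,2): flips 2 -> legal
(2,3): flips 2 -> legal
(2,5): flips 1 -> legal
(3,1): no bracket -> illegal
(3,5): no bracket -> illegal
(4,1): no bracket -> illegal
W mobility = 6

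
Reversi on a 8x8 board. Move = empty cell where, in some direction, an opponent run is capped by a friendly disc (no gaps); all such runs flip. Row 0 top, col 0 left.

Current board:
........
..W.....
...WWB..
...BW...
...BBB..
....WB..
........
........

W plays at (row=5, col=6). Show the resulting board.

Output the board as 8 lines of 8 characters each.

Answer: ........
..W.....
...WWB..
...BW...
...BBW..
....WWW.
........
........

Derivation:
Place W at (5,6); scan 8 dirs for brackets.
Dir NW: opp run (4,5) capped by W -> flip
Dir N: first cell '.' (not opp) -> no flip
Dir NE: first cell '.' (not opp) -> no flip
Dir W: opp run (5,5) capped by W -> flip
Dir E: first cell '.' (not opp) -> no flip
Dir SW: first cell '.' (not opp) -> no flip
Dir S: first cell '.' (not opp) -> no flip
Dir SE: first cell '.' (not opp) -> no flip
All flips: (4,5) (5,5)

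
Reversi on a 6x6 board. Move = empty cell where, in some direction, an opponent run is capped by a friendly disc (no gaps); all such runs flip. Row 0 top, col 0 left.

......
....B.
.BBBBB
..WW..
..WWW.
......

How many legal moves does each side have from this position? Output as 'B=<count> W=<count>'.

Answer: B=6 W=6

Derivation:
-- B to move --
(3,1): no bracket -> illegal
(3,4): no bracket -> illegal
(3,5): no bracket -> illegal
(4,1): flips 1 -> legal
(4,5): no bracket -> illegal
(5,1): flips 2 -> legal
(5,2): flips 2 -> legal
(5,3): flips 2 -> legal
(5,4): flips 2 -> legal
(5,5): flips 2 -> legal
B mobility = 6
-- W to move --
(0,3): no bracket -> illegal
(0,4): no bracket -> illegal
(0,5): flips 2 -> legal
(1,0): flips 1 -> legal
(1,1): flips 1 -> legal
(1,2): flips 1 -> legal
(1,3): flips 1 -> legal
(1,5): flips 1 -> legal
(2,0): no bracket -> illegal
(3,0): no bracket -> illegal
(3,1): no bracket -> illegal
(3,4): no bracket -> illegal
(3,5): no bracket -> illegal
W mobility = 6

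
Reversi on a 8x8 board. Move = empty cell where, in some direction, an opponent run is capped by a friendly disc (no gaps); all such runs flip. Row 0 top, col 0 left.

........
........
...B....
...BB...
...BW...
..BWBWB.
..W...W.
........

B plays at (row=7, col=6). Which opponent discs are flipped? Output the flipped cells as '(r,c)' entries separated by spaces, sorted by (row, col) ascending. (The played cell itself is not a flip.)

Answer: (6,6)

Derivation:
Dir NW: first cell '.' (not opp) -> no flip
Dir N: opp run (6,6) capped by B -> flip
Dir NE: first cell '.' (not opp) -> no flip
Dir W: first cell '.' (not opp) -> no flip
Dir E: first cell '.' (not opp) -> no flip
Dir SW: edge -> no flip
Dir S: edge -> no flip
Dir SE: edge -> no flip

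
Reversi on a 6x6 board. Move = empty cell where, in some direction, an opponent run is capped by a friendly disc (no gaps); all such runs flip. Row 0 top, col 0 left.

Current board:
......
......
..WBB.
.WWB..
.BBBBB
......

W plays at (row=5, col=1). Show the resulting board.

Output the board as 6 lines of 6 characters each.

Answer: ......
......
..WBB.
.WWB..
.WBBBB
.W....

Derivation:
Place W at (5,1); scan 8 dirs for brackets.
Dir NW: first cell '.' (not opp) -> no flip
Dir N: opp run (4,1) capped by W -> flip
Dir NE: opp run (4,2) (3,3) (2,4), next='.' -> no flip
Dir W: first cell '.' (not opp) -> no flip
Dir E: first cell '.' (not opp) -> no flip
Dir SW: edge -> no flip
Dir S: edge -> no flip
Dir SE: edge -> no flip
All flips: (4,1)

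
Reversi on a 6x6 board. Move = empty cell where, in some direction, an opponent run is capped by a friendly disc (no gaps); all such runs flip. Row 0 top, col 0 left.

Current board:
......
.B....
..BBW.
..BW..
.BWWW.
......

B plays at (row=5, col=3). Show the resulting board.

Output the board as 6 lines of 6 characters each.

Answer: ......
.B....
..BBW.
..BB..
.BWBW.
...B..

Derivation:
Place B at (5,3); scan 8 dirs for brackets.
Dir NW: opp run (4,2), next='.' -> no flip
Dir N: opp run (4,3) (3,3) capped by B -> flip
Dir NE: opp run (4,4), next='.' -> no flip
Dir W: first cell '.' (not opp) -> no flip
Dir E: first cell '.' (not opp) -> no flip
Dir SW: edge -> no flip
Dir S: edge -> no flip
Dir SE: edge -> no flip
All flips: (3,3) (4,3)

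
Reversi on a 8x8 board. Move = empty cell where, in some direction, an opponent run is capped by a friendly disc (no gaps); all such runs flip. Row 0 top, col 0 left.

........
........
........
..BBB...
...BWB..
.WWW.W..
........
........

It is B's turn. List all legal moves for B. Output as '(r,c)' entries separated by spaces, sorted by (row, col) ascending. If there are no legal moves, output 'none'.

(3,5): no bracket -> illegal
(4,0): no bracket -> illegal
(4,1): no bracket -> illegal
(4,2): no bracket -> illegal
(4,6): no bracket -> illegal
(5,0): no bracket -> illegal
(5,4): flips 1 -> legal
(5,6): no bracket -> illegal
(6,0): no bracket -> illegal
(6,1): flips 1 -> legal
(6,2): no bracket -> illegal
(6,3): flips 1 -> legal
(6,4): no bracket -> illegal
(6,5): flips 1 -> legal
(6,6): flips 2 -> legal

Answer: (5,4) (6,1) (6,3) (6,5) (6,6)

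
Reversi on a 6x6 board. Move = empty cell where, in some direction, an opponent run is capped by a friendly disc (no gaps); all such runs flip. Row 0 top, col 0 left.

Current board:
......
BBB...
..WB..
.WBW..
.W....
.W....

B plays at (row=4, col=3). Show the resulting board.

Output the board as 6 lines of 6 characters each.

Answer: ......
BBB...
..WB..
.WBB..
.W.B..
.W....

Derivation:
Place B at (4,3); scan 8 dirs for brackets.
Dir NW: first cell 'B' (not opp) -> no flip
Dir N: opp run (3,3) capped by B -> flip
Dir NE: first cell '.' (not opp) -> no flip
Dir W: first cell '.' (not opp) -> no flip
Dir E: first cell '.' (not opp) -> no flip
Dir SW: first cell '.' (not opp) -> no flip
Dir S: first cell '.' (not opp) -> no flip
Dir SE: first cell '.' (not opp) -> no flip
All flips: (3,3)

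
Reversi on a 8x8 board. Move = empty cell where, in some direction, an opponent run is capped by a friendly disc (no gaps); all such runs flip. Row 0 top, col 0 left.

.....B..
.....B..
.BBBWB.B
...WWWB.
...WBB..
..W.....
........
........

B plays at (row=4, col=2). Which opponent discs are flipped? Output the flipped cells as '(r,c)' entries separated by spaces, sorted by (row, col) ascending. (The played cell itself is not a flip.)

Answer: (2,4) (3,3) (4,3)

Derivation:
Dir NW: first cell '.' (not opp) -> no flip
Dir N: first cell '.' (not opp) -> no flip
Dir NE: opp run (3,3) (2,4) capped by B -> flip
Dir W: first cell '.' (not opp) -> no flip
Dir E: opp run (4,3) capped by B -> flip
Dir SW: first cell '.' (not opp) -> no flip
Dir S: opp run (5,2), next='.' -> no flip
Dir SE: first cell '.' (not opp) -> no flip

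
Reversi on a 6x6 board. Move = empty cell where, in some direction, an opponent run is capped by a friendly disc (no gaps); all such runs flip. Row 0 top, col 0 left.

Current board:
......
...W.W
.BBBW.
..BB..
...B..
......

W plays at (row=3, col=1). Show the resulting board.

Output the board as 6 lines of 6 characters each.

Place W at (3,1); scan 8 dirs for brackets.
Dir NW: first cell '.' (not opp) -> no flip
Dir N: opp run (2,1), next='.' -> no flip
Dir NE: opp run (2,2) capped by W -> flip
Dir W: first cell '.' (not opp) -> no flip
Dir E: opp run (3,2) (3,3), next='.' -> no flip
Dir SW: first cell '.' (not opp) -> no flip
Dir S: first cell '.' (not opp) -> no flip
Dir SE: first cell '.' (not opp) -> no flip
All flips: (2,2)

Answer: ......
...W.W
.BWBW.
.WBB..
...B..
......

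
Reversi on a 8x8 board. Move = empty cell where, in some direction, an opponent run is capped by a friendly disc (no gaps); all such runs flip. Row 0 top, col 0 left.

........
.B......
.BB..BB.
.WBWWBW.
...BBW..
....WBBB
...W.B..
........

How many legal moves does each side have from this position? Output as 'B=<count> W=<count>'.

-- B to move --
(2,0): no bracket -> illegal
(2,3): flips 3 -> legal
(2,4): flips 1 -> legal
(2,7): no bracket -> illegal
(3,0): flips 1 -> legal
(3,7): flips 1 -> legal
(4,0): flips 1 -> legal
(4,1): flips 1 -> legal
(4,2): no bracket -> illegal
(4,6): flips 2 -> legal
(4,7): flips 1 -> legal
(5,2): no bracket -> illegal
(5,3): flips 1 -> legal
(6,2): no bracket -> illegal
(6,4): flips 1 -> legal
(7,2): no bracket -> illegal
(7,3): no bracket -> illegal
(7,4): no bracket -> illegal
B mobility = 10
-- W to move --
(0,0): flips 2 -> legal
(0,1): flips 2 -> legal
(0,2): no bracket -> illegal
(1,0): flips 3 -> legal
(1,2): no bracket -> illegal
(1,3): flips 1 -> legal
(1,4): flips 1 -> legal
(1,5): flips 2 -> legal
(1,6): flips 2 -> legal
(1,7): no bracket -> illegal
(2,0): no bracket -> illegal
(2,3): no bracket -> illegal
(2,4): no bracket -> illegal
(2,7): no bracket -> illegal
(3,0): no bracket -> illegal
(3,7): no bracket -> illegal
(4,1): no bracket -> illegal
(4,2): flips 2 -> legal
(4,6): no bracket -> illegal
(4,7): no bracket -> illegal
(5,2): flips 1 -> legal
(5,3): flips 1 -> legal
(6,4): no bracket -> illegal
(6,6): flips 2 -> legal
(6,7): flips 1 -> legal
(7,4): no bracket -> illegal
(7,5): flips 2 -> legal
(7,6): flips 1 -> legal
W mobility = 14

Answer: B=10 W=14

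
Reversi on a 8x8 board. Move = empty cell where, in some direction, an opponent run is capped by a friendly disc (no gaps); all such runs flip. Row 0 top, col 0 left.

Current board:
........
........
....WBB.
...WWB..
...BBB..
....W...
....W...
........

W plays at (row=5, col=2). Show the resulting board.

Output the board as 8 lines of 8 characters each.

Place W at (5,2); scan 8 dirs for brackets.
Dir NW: first cell '.' (not opp) -> no flip
Dir N: first cell '.' (not opp) -> no flip
Dir NE: opp run (4,3) capped by W -> flip
Dir W: first cell '.' (not opp) -> no flip
Dir E: first cell '.' (not opp) -> no flip
Dir SW: first cell '.' (not opp) -> no flip
Dir S: first cell '.' (not opp) -> no flip
Dir SE: first cell '.' (not opp) -> no flip
All flips: (4,3)

Answer: ........
........
....WBB.
...WWB..
...WBB..
..W.W...
....W...
........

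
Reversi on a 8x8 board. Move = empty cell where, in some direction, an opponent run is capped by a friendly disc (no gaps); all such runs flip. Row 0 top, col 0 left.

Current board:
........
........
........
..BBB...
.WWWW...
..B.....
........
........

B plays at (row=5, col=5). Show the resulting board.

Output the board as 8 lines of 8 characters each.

Answer: ........
........
........
..BBB...
.WWWB...
..B..B..
........
........

Derivation:
Place B at (5,5); scan 8 dirs for brackets.
Dir NW: opp run (4,4) capped by B -> flip
Dir N: first cell '.' (not opp) -> no flip
Dir NE: first cell '.' (not opp) -> no flip
Dir W: first cell '.' (not opp) -> no flip
Dir E: first cell '.' (not opp) -> no flip
Dir SW: first cell '.' (not opp) -> no flip
Dir S: first cell '.' (not opp) -> no flip
Dir SE: first cell '.' (not opp) -> no flip
All flips: (4,4)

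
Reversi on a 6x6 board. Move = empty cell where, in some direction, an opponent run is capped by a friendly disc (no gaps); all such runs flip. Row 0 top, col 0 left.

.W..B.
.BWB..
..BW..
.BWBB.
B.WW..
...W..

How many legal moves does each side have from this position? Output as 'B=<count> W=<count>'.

Answer: B=4 W=10

Derivation:
-- B to move --
(0,0): no bracket -> illegal
(0,2): flips 1 -> legal
(0,3): no bracket -> illegal
(1,0): no bracket -> illegal
(1,4): no bracket -> illegal
(2,1): no bracket -> illegal
(2,4): flips 1 -> legal
(4,1): no bracket -> illegal
(4,4): no bracket -> illegal
(5,1): flips 1 -> legal
(5,2): flips 3 -> legal
(5,4): no bracket -> illegal
B mobility = 4
-- W to move --
(0,0): no bracket -> illegal
(0,2): no bracket -> illegal
(0,3): flips 1 -> legal
(0,5): no bracket -> illegal
(1,0): flips 1 -> legal
(1,4): flips 1 -> legal
(1,5): no bracket -> illegal
(2,0): flips 1 -> legal
(2,1): flips 2 -> legal
(2,4): flips 1 -> legal
(2,5): flips 1 -> legal
(3,0): flips 1 -> legal
(3,5): flips 2 -> legal
(4,1): no bracket -> illegal
(4,4): no bracket -> illegal
(4,5): flips 1 -> legal
(5,0): no bracket -> illegal
(5,1): no bracket -> illegal
W mobility = 10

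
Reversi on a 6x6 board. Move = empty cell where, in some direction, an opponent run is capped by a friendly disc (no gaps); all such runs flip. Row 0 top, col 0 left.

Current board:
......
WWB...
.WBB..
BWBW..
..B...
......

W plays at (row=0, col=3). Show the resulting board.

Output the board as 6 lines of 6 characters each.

Place W at (0,3); scan 8 dirs for brackets.
Dir NW: edge -> no flip
Dir N: edge -> no flip
Dir NE: edge -> no flip
Dir W: first cell '.' (not opp) -> no flip
Dir E: first cell '.' (not opp) -> no flip
Dir SW: opp run (1,2) capped by W -> flip
Dir S: first cell '.' (not opp) -> no flip
Dir SE: first cell '.' (not opp) -> no flip
All flips: (1,2)

Answer: ...W..
WWW...
.WBB..
BWBW..
..B...
......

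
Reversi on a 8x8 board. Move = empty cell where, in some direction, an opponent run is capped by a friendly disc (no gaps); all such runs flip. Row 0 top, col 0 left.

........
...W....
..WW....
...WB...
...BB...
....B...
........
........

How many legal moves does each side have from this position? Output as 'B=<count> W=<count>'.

Answer: B=4 W=4

Derivation:
-- B to move --
(0,2): no bracket -> illegal
(0,3): flips 3 -> legal
(0,4): no bracket -> illegal
(1,1): flips 2 -> legal
(1,2): flips 1 -> legal
(1,4): no bracket -> illegal
(2,1): no bracket -> illegal
(2,4): no bracket -> illegal
(3,1): no bracket -> illegal
(3,2): flips 1 -> legal
(4,2): no bracket -> illegal
B mobility = 4
-- W to move --
(2,4): no bracket -> illegal
(2,5): no bracket -> illegal
(3,2): no bracket -> illegal
(3,5): flips 1 -> legal
(4,2): no bracket -> illegal
(4,5): flips 1 -> legal
(5,2): no bracket -> illegal
(5,3): flips 1 -> legal
(5,5): flips 1 -> legal
(6,3): no bracket -> illegal
(6,4): no bracket -> illegal
(6,5): no bracket -> illegal
W mobility = 4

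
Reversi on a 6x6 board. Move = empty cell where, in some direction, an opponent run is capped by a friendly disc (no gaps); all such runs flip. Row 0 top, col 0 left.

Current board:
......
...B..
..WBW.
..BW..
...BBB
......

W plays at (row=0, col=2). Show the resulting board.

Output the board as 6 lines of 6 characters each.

Place W at (0,2); scan 8 dirs for brackets.
Dir NW: edge -> no flip
Dir N: edge -> no flip
Dir NE: edge -> no flip
Dir W: first cell '.' (not opp) -> no flip
Dir E: first cell '.' (not opp) -> no flip
Dir SW: first cell '.' (not opp) -> no flip
Dir S: first cell '.' (not opp) -> no flip
Dir SE: opp run (1,3) capped by W -> flip
All flips: (1,3)

Answer: ..W...
...W..
..WBW.
..BW..
...BBB
......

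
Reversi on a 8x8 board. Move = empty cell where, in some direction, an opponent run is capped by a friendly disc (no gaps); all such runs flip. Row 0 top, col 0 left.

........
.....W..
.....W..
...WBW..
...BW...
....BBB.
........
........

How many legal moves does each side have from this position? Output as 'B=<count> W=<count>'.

-- B to move --
(0,4): no bracket -> illegal
(0,5): no bracket -> illegal
(0,6): no bracket -> illegal
(1,4): no bracket -> illegal
(1,6): flips 1 -> legal
(2,2): flips 2 -> legal
(2,3): flips 1 -> legal
(2,4): no bracket -> illegal
(2,6): no bracket -> illegal
(3,2): flips 1 -> legal
(3,6): flips 1 -> legal
(4,2): no bracket -> illegal
(4,5): flips 1 -> legal
(4,6): no bracket -> illegal
(5,3): no bracket -> illegal
B mobility = 6
-- W to move --
(2,3): no bracket -> illegal
(2,4): flips 1 -> legal
(3,2): no bracket -> illegal
(4,2): flips 1 -> legal
(4,5): no bracket -> illegal
(4,6): no bracket -> illegal
(4,7): no bracket -> illegal
(5,2): flips 2 -> legal
(5,3): flips 1 -> legal
(5,7): no bracket -> illegal
(6,3): no bracket -> illegal
(6,4): flips 1 -> legal
(6,5): no bracket -> illegal
(6,6): flips 1 -> legal
(6,7): no bracket -> illegal
W mobility = 6

Answer: B=6 W=6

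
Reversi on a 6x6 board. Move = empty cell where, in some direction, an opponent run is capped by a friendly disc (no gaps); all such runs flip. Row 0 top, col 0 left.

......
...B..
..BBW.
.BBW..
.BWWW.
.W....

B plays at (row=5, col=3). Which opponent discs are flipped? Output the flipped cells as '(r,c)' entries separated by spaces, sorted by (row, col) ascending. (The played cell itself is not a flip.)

Dir NW: opp run (4,2) capped by B -> flip
Dir N: opp run (4,3) (3,3) capped by B -> flip
Dir NE: opp run (4,4), next='.' -> no flip
Dir W: first cell '.' (not opp) -> no flip
Dir E: first cell '.' (not opp) -> no flip
Dir SW: edge -> no flip
Dir S: edge -> no flip
Dir SE: edge -> no flip

Answer: (3,3) (4,2) (4,3)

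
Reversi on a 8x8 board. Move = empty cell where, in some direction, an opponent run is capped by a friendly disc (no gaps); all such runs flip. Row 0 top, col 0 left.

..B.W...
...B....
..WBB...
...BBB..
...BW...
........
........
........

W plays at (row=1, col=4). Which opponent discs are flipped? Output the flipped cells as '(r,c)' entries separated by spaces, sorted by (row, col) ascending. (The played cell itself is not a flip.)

Dir NW: first cell '.' (not opp) -> no flip
Dir N: first cell 'W' (not opp) -> no flip
Dir NE: first cell '.' (not opp) -> no flip
Dir W: opp run (1,3), next='.' -> no flip
Dir E: first cell '.' (not opp) -> no flip
Dir SW: opp run (2,3), next='.' -> no flip
Dir S: opp run (2,4) (3,4) capped by W -> flip
Dir SE: first cell '.' (not opp) -> no flip

Answer: (2,4) (3,4)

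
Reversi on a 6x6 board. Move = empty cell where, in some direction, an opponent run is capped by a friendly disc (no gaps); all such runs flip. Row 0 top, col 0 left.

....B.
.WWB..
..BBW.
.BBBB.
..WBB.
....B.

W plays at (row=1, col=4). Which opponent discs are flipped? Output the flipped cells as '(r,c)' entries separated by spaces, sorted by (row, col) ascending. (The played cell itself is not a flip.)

Dir NW: first cell '.' (not opp) -> no flip
Dir N: opp run (0,4), next=edge -> no flip
Dir NE: first cell '.' (not opp) -> no flip
Dir W: opp run (1,3) capped by W -> flip
Dir E: first cell '.' (not opp) -> no flip
Dir SW: opp run (2,3) (3,2), next='.' -> no flip
Dir S: first cell 'W' (not opp) -> no flip
Dir SE: first cell '.' (not opp) -> no flip

Answer: (1,3)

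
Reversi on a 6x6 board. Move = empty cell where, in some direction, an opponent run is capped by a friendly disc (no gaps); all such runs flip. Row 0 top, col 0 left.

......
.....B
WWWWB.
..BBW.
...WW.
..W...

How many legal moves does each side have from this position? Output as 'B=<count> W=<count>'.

-- B to move --
(1,0): flips 1 -> legal
(1,1): flips 1 -> legal
(1,2): flips 1 -> legal
(1,3): flips 1 -> legal
(1,4): flips 1 -> legal
(2,5): no bracket -> illegal
(3,0): no bracket -> illegal
(3,1): no bracket -> illegal
(3,5): flips 1 -> legal
(4,1): no bracket -> illegal
(4,2): no bracket -> illegal
(4,5): no bracket -> illegal
(5,1): no bracket -> illegal
(5,3): flips 1 -> legal
(5,4): flips 3 -> legal
(5,5): flips 1 -> legal
B mobility = 9
-- W to move --
(0,4): no bracket -> illegal
(0,5): no bracket -> illegal
(1,3): no bracket -> illegal
(1,4): flips 1 -> legal
(2,5): flips 1 -> legal
(3,1): flips 2 -> legal
(3,5): no bracket -> illegal
(4,1): flips 1 -> legal
(4,2): flips 1 -> legal
W mobility = 5

Answer: B=9 W=5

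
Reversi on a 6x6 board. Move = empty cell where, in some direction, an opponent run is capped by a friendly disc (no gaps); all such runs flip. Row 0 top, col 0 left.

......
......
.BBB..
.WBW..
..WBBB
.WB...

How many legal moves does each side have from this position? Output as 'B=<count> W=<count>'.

Answer: B=5 W=5

Derivation:
-- B to move --
(2,0): no bracket -> illegal
(2,4): no bracket -> illegal
(3,0): flips 1 -> legal
(3,4): flips 1 -> legal
(4,0): flips 1 -> legal
(4,1): flips 2 -> legal
(5,0): flips 1 -> legal
(5,3): no bracket -> illegal
B mobility = 5
-- W to move --
(1,0): no bracket -> illegal
(1,1): flips 2 -> legal
(1,2): flips 2 -> legal
(1,3): flips 2 -> legal
(1,4): no bracket -> illegal
(2,0): no bracket -> illegal
(2,4): no bracket -> illegal
(3,0): no bracket -> illegal
(3,4): no bracket -> illegal
(3,5): no bracket -> illegal
(4,1): no bracket -> illegal
(5,3): flips 2 -> legal
(5,4): no bracket -> illegal
(5,5): flips 1 -> legal
W mobility = 5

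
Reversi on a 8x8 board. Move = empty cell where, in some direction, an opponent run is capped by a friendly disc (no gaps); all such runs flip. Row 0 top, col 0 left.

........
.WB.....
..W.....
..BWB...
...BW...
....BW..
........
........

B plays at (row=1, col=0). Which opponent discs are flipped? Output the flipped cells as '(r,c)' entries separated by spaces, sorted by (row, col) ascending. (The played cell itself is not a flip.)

Dir NW: edge -> no flip
Dir N: first cell '.' (not opp) -> no flip
Dir NE: first cell '.' (not opp) -> no flip
Dir W: edge -> no flip
Dir E: opp run (1,1) capped by B -> flip
Dir SW: edge -> no flip
Dir S: first cell '.' (not opp) -> no flip
Dir SE: first cell '.' (not opp) -> no flip

Answer: (1,1)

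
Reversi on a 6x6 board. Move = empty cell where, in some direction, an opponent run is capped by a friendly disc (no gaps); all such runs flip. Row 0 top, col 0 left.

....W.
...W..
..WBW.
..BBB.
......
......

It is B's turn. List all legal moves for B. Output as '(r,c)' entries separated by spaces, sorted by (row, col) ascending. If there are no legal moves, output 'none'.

(0,2): no bracket -> illegal
(0,3): flips 1 -> legal
(0,5): no bracket -> illegal
(1,1): flips 1 -> legal
(1,2): flips 1 -> legal
(1,4): flips 1 -> legal
(1,5): flips 1 -> legal
(2,1): flips 1 -> legal
(2,5): flips 1 -> legal
(3,1): no bracket -> illegal
(3,5): no bracket -> illegal

Answer: (0,3) (1,1) (1,2) (1,4) (1,5) (2,1) (2,5)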